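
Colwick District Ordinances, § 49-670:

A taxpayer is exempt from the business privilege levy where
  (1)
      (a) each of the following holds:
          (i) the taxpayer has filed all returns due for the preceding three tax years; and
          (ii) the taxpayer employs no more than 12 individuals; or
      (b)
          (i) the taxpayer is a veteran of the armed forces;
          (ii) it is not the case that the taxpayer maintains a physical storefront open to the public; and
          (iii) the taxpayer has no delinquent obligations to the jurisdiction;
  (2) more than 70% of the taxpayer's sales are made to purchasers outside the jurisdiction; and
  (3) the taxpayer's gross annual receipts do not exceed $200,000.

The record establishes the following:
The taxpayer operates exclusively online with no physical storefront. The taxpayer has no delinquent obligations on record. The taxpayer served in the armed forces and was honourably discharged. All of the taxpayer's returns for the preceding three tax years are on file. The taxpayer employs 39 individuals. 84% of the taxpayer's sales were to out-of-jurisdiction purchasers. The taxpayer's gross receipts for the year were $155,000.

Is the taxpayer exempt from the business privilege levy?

(i) returns current — holds.
(ii) ≤ 12 employees — not met.
(a) = T AND F = false.
(i) veteran — met.
(ii) not (has storefront) — satisfied.
(iii) no delinquency — satisfied.
(b): T AND T AND T → true.
(1) = F OR T = true.
(2) >70% out-of-jur. sales — met.
(3) receipts ≤ $200,000 — met.
Overall = T AND T AND T = true.

Yes — exempt.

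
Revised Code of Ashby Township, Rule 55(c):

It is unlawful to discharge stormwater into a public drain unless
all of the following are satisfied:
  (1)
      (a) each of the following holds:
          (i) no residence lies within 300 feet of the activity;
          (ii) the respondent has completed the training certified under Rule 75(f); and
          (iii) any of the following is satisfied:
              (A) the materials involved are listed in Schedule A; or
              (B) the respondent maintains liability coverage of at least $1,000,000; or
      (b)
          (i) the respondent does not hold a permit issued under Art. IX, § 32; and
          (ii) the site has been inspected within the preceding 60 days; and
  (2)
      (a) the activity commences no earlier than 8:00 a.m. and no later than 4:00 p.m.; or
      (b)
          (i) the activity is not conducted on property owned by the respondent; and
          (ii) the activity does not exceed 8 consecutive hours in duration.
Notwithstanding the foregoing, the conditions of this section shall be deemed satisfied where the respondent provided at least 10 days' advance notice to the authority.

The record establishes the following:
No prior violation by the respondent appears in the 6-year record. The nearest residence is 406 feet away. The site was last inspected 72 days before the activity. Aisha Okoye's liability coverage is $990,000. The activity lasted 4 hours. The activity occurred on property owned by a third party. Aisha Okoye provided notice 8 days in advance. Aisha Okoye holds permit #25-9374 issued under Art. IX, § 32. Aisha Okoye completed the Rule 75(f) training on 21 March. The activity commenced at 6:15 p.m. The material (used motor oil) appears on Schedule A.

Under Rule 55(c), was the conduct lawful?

Yes — lawful.

(i) no residence in 300 ft — met.
(ii) training certified — met.
(A) Schedule A material — satisfied.
(B) coverage ≥ $1,000,000 — fails.
So (iii) is satisfied (T OR F).
So (a) is satisfied (T AND T AND T).
(i) not (holds permit) — fails.
(ii) site inspected — fails.
(b): F AND F → false.
So (1) is satisfied (T OR F).
(a) start within hours — not met.
(i) not (own property) — met.
(ii) ≤ 8 hrs duration — met.
So (b) is satisfied (T AND T).
So (2) is satisfied (F OR T).
Overall = T AND T = true.
Exception (≥10 days' notice) — not satisfied.
Result: main true OR exception false → true.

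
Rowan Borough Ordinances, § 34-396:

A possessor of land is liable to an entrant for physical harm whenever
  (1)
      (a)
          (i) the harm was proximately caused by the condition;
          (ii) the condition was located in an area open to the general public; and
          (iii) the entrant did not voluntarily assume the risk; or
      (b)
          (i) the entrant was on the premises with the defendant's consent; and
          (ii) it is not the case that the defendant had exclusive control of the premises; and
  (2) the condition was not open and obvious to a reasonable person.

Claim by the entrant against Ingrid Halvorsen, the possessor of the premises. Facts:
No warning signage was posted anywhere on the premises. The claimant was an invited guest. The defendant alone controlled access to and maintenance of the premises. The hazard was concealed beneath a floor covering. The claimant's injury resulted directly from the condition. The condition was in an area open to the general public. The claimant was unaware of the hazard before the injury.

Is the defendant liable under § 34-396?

Yes — liable.

(i) proximate cause — holds.
(ii) public area — holds.
(iii) no assumed risk — met.
So (a) is satisfied (T AND T AND T).
(i) consent to enter — met.
(ii) not (exclusive control) — not satisfied.
So (b) is not satisfied (T AND F).
So (1) is satisfied (T OR F).
(2) not open/obvious — met.
Overall = T AND T = true.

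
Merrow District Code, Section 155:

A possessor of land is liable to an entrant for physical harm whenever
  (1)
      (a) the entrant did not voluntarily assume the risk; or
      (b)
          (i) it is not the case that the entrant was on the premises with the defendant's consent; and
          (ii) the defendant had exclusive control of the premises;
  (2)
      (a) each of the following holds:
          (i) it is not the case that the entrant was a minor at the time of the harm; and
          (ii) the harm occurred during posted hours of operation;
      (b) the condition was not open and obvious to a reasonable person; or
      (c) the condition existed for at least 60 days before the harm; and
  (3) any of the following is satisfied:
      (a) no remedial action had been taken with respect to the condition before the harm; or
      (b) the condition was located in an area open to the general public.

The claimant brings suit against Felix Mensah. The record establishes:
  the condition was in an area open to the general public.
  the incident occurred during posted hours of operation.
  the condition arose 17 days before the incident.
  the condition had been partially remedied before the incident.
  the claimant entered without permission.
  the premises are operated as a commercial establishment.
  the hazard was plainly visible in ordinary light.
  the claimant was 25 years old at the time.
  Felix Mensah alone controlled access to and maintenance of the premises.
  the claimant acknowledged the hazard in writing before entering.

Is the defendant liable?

(a) no assumed risk — not satisfied.
(i) not (consent to enter) — met.
(ii) exclusive control — holds.
(b) = T AND T = true.
So (1) is satisfied (F OR T).
(i) not (entrant a minor) — satisfied.
(ii) during posted hours — satisfied.
(a) = T AND T = true.
(b) not open/obvious — fails.
(c) condition ≥60 days old — not satisfied.
So (2) is satisfied (T OR F OR F).
(a) no remedial action — fails.
(b) public area — holds.
(3): F OR T → true.
Overall: T AND T AND T → true.

Yes — liable.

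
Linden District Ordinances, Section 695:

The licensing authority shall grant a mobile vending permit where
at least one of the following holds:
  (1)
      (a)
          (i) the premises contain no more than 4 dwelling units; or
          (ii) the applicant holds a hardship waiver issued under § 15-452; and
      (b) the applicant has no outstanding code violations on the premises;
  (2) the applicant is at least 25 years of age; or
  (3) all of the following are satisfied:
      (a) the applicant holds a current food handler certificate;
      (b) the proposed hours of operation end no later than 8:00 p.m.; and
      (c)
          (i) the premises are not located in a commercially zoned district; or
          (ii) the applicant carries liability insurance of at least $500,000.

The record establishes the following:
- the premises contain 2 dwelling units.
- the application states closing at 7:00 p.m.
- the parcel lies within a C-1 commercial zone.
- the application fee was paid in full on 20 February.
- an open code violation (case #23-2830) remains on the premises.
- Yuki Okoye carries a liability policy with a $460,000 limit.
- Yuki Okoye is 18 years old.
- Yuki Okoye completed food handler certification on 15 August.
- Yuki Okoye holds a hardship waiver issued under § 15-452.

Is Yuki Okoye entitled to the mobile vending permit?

(i) ≤ 4 units — met.
(ii) hardship waiver — holds.
So (a) is satisfied (T OR T).
(b) no code violations — fails.
(1): T AND F → false.
(2) age ≥ 25 — not met.
(a) food handler cert. — holds.
(b) closes by 8 p.m. — met.
(i) not (commercially zoned) — not met.
(ii) insurance ≥ $500,000 — not satisfied.
(c) = F OR F = false.
(3) = T AND T AND F = false.
Overall = F OR F OR F = false.

No — denied.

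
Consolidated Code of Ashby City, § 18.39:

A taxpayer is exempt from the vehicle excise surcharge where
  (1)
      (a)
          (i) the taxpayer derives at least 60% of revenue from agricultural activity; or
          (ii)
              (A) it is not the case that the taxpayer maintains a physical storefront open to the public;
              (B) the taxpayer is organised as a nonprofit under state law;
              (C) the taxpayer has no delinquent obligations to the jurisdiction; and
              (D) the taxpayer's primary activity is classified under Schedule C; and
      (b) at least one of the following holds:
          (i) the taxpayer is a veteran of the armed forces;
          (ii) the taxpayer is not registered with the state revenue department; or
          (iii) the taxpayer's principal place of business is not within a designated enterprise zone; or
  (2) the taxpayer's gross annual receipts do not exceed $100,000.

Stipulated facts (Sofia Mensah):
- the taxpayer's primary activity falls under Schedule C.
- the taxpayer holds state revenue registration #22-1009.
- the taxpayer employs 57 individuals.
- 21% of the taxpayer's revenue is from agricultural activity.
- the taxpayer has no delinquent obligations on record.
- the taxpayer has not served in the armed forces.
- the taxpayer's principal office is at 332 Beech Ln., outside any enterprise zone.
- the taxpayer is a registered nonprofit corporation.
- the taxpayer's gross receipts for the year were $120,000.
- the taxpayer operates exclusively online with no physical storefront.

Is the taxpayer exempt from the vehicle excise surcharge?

Yes — exempt.

(i) ≥60% agricultural — not met.
(A) not (has storefront) — satisfied.
(B) nonprofit — met.
(C) no delinquency — holds.
(D) Schedule C activity — holds.
So (ii) is satisfied (T AND T AND T AND T).
So (a) is satisfied (F OR T).
(i) veteran — not satisfied.
(ii) not (state-registered) — not satisfied.
(iii) not (in enterprise zone) — satisfied.
So (b) is satisfied (F OR F OR T).
(1): T AND T → true.
(2) receipts ≤ $100,000 — not met.
Overall: T OR F → true.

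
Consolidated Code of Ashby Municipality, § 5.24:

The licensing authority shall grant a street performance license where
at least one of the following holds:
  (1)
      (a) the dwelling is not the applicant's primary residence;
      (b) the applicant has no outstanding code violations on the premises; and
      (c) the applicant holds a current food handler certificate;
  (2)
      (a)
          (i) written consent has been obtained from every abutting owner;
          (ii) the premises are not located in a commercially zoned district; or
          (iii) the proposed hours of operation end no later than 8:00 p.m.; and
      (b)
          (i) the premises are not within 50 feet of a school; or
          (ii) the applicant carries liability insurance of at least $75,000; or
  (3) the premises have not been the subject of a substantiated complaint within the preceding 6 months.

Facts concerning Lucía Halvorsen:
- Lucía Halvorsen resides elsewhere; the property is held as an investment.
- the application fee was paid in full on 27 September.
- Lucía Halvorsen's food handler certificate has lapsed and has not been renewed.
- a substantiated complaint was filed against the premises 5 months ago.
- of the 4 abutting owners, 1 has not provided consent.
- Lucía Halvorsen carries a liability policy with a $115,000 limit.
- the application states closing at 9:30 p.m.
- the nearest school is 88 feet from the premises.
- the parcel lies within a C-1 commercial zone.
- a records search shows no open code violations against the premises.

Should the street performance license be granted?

No — denied.

(a) not (primary residence) — holds.
(b) no code violations — holds.
(c) food handler cert. — fails.
(1): T AND T AND F → false.
(i) all abutters consent — fails.
(ii) not (commercially zoned) — fails.
(iii) closes by 8 p.m. — fails.
So (a) is not satisfied (F OR F OR F).
(i) ≥50 ft from school — met.
(ii) insurance ≥ $75,000 — met.
(b): T OR T → true.
So (2) is not satisfied (F AND T).
(3) no complaint in 6 mo. — not met.
Overall: F OR F OR F → false.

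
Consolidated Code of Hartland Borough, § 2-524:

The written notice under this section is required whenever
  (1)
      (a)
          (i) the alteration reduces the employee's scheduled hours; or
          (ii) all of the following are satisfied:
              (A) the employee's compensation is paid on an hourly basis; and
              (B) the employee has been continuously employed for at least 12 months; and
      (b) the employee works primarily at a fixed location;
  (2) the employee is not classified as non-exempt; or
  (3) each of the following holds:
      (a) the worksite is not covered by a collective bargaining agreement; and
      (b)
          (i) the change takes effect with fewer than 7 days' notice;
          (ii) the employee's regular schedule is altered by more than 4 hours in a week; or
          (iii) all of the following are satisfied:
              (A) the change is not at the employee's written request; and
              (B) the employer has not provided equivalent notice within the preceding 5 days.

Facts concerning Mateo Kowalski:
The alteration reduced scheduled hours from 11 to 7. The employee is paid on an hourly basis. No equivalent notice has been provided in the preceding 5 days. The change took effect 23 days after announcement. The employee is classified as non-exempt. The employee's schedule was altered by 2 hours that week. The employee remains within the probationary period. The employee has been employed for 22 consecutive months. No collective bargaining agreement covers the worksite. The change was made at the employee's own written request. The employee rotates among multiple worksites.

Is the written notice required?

(i) hours reduced — holds.
(A) hourly-paid — satisfied.
(B) tenure ≥ 12 mo. — satisfied.
So (ii) is satisfied (T AND T).
(a): T OR T → true.
(b) fixed location — fails.
(1) = T AND F = false.
(2) not (non-exempt) — not satisfied.
(a) no CBA — satisfied.
(i) < 7 days' notice — fails.
(ii) schedule shift > 4h — not met.
(A) not employee-requested — not met.
(B) no recent notice — met.
(iii): F AND T → false.
So (b) is not satisfied (F OR F OR F).
So (3) is not satisfied (T AND F).
Overall: F OR F OR F → false.

No — not required.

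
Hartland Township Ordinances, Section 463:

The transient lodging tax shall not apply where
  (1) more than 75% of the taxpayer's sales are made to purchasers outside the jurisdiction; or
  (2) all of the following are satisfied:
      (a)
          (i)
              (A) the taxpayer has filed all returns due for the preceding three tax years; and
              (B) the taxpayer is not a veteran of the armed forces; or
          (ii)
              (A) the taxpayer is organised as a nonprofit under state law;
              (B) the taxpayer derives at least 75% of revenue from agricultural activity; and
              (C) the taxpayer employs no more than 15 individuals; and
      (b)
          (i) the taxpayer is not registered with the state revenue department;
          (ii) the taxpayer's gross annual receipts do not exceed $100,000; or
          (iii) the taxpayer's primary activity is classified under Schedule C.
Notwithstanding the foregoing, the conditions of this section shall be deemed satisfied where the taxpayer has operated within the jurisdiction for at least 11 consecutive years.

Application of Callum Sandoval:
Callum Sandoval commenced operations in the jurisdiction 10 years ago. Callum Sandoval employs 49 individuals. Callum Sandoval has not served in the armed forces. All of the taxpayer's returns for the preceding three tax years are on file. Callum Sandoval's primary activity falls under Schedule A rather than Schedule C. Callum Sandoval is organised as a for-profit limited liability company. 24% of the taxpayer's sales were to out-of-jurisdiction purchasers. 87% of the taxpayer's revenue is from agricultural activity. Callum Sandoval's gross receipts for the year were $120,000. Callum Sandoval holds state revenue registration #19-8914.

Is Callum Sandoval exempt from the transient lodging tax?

(1) >75% out-of-jur. sales — not satisfied.
(A) returns current — satisfied.
(B) not (veteran) — holds.
(i): T AND T → true.
(A) nonprofit — fails.
(B) ≥75% agricultural — holds.
(C) ≤ 15 employees — not satisfied.
(ii): F AND T AND F → false.
So (a) is satisfied (T OR F).
(i) not (state-registered) — fails.
(ii) receipts ≤ $100,000 — not met.
(iii) Schedule C activity — not met.
(b) = F OR F OR F = false.
(2): T AND F → false.
Overall: F OR F → false.
Exception (≥ 11 yrs in jurisdiction) — not satisfied.
Result: main false OR exception false → false.

No — not exempt.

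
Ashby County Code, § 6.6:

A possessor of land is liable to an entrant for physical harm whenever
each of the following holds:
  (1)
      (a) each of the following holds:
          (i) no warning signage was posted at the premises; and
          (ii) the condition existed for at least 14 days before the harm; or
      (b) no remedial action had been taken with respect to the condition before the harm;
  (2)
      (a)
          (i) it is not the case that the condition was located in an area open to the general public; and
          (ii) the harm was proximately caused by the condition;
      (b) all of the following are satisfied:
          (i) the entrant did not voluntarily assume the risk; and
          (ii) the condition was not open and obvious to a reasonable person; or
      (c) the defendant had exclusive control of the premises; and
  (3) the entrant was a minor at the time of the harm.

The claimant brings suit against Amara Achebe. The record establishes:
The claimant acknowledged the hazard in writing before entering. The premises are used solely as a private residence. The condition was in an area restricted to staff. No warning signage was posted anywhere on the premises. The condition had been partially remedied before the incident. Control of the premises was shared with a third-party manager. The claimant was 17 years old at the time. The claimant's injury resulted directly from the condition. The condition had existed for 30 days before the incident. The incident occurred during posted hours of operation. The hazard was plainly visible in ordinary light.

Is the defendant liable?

Yes — liable.

(i) no signage posted — met.
(ii) condition ≥14 days old — satisfied.
So (a) is satisfied (T AND T).
(b) no remedial action — not satisfied.
(1): T OR F → true.
(i) not (public area) — satisfied.
(ii) proximate cause — met.
(a): T AND T → true.
(i) no assumed risk — not satisfied.
(ii) not open/obvious — not met.
(b): F AND F → false.
(c) exclusive control — not satisfied.
(2) = T OR F OR F = true.
(3) entrant a minor — holds.
Overall: T AND T AND T → true.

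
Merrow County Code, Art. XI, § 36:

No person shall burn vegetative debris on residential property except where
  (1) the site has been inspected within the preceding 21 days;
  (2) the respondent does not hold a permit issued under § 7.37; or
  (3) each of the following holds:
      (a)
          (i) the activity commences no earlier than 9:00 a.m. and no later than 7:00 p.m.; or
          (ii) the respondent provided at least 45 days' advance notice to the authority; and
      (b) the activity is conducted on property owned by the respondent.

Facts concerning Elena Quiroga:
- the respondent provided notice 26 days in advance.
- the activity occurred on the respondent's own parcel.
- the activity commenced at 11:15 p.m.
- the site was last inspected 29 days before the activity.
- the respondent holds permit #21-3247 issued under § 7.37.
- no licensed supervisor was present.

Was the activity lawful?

No — unlawful.

(1) site inspected — not met.
(2) not (holds permit) — fails.
(i) start within hours — not satisfied.
(ii) ≥45 days' notice — not satisfied.
So (a) is not satisfied (F OR F).
(b) own property — holds.
(3) = F AND T = false.
Overall: F OR F OR F → false.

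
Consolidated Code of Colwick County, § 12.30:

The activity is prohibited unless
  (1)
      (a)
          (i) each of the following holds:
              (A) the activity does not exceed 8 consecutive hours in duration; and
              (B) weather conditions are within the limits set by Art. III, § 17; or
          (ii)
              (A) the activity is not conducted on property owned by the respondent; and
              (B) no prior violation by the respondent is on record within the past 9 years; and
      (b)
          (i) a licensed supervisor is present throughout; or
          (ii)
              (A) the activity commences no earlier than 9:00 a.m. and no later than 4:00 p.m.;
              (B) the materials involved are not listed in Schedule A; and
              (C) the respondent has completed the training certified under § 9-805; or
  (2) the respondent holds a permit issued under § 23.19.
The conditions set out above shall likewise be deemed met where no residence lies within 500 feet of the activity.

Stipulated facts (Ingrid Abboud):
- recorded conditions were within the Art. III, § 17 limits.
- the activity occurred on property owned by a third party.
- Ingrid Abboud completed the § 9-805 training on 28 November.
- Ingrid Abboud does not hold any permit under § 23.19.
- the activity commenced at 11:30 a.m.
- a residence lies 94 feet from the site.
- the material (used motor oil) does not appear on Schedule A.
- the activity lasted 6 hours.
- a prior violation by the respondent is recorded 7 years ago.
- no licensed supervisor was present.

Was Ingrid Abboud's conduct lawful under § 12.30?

(A) ≤ 8 hrs duration — holds.
(B) weather ok — met.
(i): T AND T → true.
(A) not (own property) — satisfied.
(B) no prior violation — not met.
(ii): T AND F → false.
(a) = T OR F = true.
(i) supervisor present — fails.
(A) start within hours — satisfied.
(B) not (Schedule A material) — met.
(C) training certified — holds.
(ii) = T AND T AND T = true.
So (b) is satisfied (F OR T).
So (1) is satisfied (T AND T).
(2) holds permit — not satisfied.
Overall: T OR F → true.
Exception (no residence in 500 ft) — not satisfied.
Result: main true OR exception false → true.

Yes — lawful.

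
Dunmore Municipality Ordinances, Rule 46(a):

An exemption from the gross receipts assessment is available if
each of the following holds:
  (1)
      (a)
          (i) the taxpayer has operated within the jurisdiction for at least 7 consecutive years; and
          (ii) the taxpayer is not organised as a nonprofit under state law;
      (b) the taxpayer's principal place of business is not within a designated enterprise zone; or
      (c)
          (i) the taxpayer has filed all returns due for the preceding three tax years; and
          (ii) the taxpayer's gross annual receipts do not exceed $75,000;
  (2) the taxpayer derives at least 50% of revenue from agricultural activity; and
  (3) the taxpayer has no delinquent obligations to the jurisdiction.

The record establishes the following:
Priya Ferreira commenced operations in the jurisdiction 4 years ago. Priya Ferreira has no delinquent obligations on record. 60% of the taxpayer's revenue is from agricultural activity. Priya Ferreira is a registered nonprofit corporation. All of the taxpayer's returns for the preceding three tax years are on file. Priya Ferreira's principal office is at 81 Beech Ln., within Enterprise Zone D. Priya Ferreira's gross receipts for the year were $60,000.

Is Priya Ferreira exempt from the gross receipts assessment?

Yes — exempt.

(i) ≥ 7 yrs in jurisdiction — not satisfied.
(ii) not (nonprofit) — not met.
(a): F AND F → false.
(b) not (in enterprise zone) — not met.
(i) returns current — met.
(ii) receipts ≤ $75,000 — satisfied.
(c) = T AND T = true.
So (1) is satisfied (F OR F OR T).
(2) ≥50% agricultural — satisfied.
(3) no delinquency — met.
So Overall is satisfied (T AND T AND T).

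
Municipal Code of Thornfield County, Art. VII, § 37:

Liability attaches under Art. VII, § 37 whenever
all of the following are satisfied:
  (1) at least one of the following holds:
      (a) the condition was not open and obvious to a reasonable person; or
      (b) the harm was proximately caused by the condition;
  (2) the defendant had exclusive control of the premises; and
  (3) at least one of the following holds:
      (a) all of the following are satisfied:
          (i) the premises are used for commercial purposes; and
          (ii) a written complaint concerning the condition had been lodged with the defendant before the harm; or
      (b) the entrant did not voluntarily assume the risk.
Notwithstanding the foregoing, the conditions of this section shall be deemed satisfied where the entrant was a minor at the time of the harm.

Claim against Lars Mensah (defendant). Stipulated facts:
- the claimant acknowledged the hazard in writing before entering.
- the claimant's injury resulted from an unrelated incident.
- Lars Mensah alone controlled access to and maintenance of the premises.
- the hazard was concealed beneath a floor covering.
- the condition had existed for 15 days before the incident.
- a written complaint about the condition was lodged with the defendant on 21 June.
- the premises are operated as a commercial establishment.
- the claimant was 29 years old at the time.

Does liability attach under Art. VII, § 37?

(a) not open/obvious — holds.
(b) proximate cause — not met.
(1) = T OR F = true.
(2) exclusive control — satisfied.
(i) commercial use — holds.
(ii) complaint lodged — holds.
(a) = T AND T = true.
(b) no assumed risk — fails.
(3) = T OR F = true.
Overall: T AND T AND T → true.
Exception (entrant a minor) — not satisfied.
Result: main true OR exception false → true.

Yes — liable.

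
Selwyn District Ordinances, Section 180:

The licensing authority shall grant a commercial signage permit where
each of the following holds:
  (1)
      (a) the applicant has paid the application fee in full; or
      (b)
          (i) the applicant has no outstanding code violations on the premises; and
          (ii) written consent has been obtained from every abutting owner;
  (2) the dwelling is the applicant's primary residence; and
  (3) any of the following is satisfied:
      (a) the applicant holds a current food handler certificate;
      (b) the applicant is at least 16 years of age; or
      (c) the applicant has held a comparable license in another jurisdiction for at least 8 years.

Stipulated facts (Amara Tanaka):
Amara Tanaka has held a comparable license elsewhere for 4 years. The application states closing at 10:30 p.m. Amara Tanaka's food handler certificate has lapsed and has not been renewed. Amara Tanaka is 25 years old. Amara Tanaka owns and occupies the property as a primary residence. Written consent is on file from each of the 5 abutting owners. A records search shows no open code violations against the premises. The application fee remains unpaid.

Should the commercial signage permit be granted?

Yes — granted.

(a) fee paid — not satisfied.
(i) no code violations — holds.
(ii) all abutters consent — holds.
So (b) is satisfied (T AND T).
(1) = F OR T = true.
(2) primary residence — satisfied.
(a) food handler cert. — not met.
(b) age ≥ 16 — holds.
(c) prior license ≥ 8 yr — fails.
(3): F OR T OR F → true.
Overall = T AND T AND T = true.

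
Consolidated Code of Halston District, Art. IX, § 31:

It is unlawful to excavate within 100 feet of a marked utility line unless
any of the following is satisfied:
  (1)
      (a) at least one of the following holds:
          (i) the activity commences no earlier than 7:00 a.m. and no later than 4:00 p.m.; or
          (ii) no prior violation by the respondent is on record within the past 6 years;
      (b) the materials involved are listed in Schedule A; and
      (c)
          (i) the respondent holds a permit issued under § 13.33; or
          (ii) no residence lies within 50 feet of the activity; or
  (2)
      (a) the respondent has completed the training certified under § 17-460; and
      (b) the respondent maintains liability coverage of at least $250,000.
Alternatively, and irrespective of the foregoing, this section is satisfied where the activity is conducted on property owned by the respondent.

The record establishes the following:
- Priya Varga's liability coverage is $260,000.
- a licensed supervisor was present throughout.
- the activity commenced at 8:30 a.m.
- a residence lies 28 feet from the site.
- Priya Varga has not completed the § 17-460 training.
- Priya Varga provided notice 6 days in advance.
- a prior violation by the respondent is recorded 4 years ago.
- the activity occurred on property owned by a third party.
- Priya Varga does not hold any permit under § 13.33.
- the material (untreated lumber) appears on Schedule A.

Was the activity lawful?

No — unlawful.

(i) start within hours — holds.
(ii) no prior violation — fails.
So (a) is satisfied (T OR F).
(b) Schedule A material — met.
(i) holds permit — not met.
(ii) no residence in 50 ft — not met.
(c) = F OR F = false.
(1) = T AND T AND F = false.
(a) training certified — not met.
(b) coverage ≥ $250,000 — satisfied.
So (2) is not satisfied (F AND T).
Overall = F OR F = false.
Exception (own property) — not satisfied.
Result: main false OR exception false → false.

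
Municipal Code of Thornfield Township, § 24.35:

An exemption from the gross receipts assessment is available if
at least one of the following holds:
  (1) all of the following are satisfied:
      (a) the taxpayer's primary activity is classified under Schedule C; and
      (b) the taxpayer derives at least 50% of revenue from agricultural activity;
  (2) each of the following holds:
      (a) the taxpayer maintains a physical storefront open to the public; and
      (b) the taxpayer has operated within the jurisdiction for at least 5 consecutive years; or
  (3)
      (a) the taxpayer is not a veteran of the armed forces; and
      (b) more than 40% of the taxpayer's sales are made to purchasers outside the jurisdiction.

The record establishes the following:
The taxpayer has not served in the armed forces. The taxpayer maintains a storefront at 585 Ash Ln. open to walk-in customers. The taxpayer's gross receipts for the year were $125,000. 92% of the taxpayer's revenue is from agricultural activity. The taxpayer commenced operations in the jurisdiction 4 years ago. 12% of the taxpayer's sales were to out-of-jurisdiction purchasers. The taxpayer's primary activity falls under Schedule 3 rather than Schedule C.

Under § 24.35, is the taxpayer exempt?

No — not exempt.

(a) Schedule C activity — not satisfied.
(b) ≥50% agricultural — holds.
(1): F AND T → false.
(a) has storefront — satisfied.
(b) ≥ 5 yrs in jurisdiction — fails.
So (2) is not satisfied (T AND F).
(a) not (veteran) — met.
(b) >40% out-of-jur. sales — not satisfied.
(3) = T AND F = false.
So Overall is not satisfied (F OR F OR F).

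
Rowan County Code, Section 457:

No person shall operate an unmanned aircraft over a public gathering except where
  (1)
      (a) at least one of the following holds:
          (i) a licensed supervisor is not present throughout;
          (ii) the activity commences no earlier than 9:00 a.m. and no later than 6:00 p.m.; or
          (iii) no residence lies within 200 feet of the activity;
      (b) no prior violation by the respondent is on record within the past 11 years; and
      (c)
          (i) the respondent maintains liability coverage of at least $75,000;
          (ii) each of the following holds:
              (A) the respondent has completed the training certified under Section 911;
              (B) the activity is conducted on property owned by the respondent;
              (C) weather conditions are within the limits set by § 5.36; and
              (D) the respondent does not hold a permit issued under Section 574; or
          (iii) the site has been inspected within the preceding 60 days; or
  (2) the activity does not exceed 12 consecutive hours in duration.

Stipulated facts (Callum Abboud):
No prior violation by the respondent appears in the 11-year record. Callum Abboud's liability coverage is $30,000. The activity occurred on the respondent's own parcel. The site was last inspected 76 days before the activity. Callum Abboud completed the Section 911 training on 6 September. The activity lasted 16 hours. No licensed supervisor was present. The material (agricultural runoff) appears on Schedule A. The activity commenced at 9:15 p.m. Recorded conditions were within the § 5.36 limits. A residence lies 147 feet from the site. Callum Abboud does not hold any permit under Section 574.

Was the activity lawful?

(i) not (supervisor present) — met.
(ii) start within hours — fails.
(iii) no residence in 200 ft — not satisfied.
(a) = T OR F OR F = true.
(b) no prior violation — holds.
(i) coverage ≥ $75,000 — not satisfied.
(A) training certified — satisfied.
(B) own property — satisfied.
(C) weather ok — satisfied.
(D) not (holds permit) — holds.
So (ii) is satisfied (T AND T AND T AND T).
(iii) site inspected — not met.
(c): F OR T OR F → true.
(1): T AND T AND T → true.
(2) ≤ 12 hrs duration — not met.
Overall = T OR F = true.

Yes — lawful.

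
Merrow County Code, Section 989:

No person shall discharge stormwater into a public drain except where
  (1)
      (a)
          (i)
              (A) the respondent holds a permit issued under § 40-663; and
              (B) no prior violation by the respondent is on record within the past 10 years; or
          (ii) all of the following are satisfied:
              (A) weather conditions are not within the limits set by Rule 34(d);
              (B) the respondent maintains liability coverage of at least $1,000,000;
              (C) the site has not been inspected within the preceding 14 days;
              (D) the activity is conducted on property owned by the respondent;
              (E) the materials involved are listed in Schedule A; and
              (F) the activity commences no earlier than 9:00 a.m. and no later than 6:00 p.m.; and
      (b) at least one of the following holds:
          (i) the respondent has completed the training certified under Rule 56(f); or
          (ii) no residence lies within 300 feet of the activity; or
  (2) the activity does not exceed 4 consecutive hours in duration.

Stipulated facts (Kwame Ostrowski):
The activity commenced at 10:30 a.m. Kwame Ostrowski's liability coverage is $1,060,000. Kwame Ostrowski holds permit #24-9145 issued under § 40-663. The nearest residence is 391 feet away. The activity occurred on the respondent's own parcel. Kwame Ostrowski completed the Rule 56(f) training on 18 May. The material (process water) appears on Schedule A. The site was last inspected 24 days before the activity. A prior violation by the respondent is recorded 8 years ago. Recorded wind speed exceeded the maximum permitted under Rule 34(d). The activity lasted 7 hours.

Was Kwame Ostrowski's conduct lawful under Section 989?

(A) holds permit — met.
(B) no prior violation — fails.
(i) = T AND F = false.
(A) not (weather ok) — met.
(B) coverage ≥ $1,000,000 — holds.
(C) not (site inspected) — met.
(D) own property — met.
(E) Schedule A material — holds.
(F) start within hours — met.
(ii) = T AND T AND T AND T AND T AND T = true.
(a) = F OR T = true.
(i) training certified — satisfied.
(ii) no residence in 300 ft — satisfied.
(b) = T OR T = true.
So (1) is satisfied (T AND T).
(2) ≤ 4 hrs duration — not met.
Overall = T OR F = true.

Yes — lawful.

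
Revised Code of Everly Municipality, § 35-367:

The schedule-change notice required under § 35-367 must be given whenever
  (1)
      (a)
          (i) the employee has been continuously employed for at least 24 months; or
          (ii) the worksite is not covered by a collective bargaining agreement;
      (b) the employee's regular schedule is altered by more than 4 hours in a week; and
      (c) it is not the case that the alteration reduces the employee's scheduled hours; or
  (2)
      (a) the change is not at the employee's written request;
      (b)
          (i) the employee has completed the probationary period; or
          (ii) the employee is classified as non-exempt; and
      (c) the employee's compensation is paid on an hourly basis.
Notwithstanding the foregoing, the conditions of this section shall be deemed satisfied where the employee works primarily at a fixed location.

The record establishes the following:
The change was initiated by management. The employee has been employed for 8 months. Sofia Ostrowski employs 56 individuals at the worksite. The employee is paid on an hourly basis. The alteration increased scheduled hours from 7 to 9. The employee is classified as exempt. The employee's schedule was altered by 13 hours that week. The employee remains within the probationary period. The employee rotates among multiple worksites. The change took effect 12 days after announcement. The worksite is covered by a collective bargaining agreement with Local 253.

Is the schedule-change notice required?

(i) tenure ≥ 24 mo. — fails.
(ii) no CBA — fails.
(a) = F OR F = false.
(b) schedule shift > 4h — satisfied.
(c) not (hours reduced) — satisfied.
(1) = F AND T AND T = false.
(a) not employee-requested — satisfied.
(i) past probation — not met.
(ii) non-exempt — not satisfied.
(b) = F OR F = false.
(c) hourly-paid — satisfied.
(2) = T AND F AND T = false.
Overall = F OR F = false.
Exception (fixed location) — not satisfied.
Result: main false OR exception false → false.

No — not required.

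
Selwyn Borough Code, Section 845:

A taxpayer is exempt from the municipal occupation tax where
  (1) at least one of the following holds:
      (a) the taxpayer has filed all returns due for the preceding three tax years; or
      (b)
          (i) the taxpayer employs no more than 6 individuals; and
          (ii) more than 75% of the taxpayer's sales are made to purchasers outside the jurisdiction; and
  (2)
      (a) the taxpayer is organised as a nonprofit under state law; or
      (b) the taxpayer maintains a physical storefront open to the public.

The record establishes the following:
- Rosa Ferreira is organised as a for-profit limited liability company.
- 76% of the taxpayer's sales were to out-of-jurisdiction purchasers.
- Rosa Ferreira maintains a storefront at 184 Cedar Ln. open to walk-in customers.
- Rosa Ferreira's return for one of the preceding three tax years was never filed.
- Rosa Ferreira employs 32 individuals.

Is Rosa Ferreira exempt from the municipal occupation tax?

No — not exempt.

(a) returns current — fails.
(i) ≤ 6 employees — not met.
(ii) >75% out-of-jur. sales — holds.
(b) = F AND T = false.
(1) = F OR F = false.
(a) nonprofit — not satisfied.
(b) has storefront — satisfied.
(2) = F OR T = true.
So Overall is not satisfied (F AND T).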